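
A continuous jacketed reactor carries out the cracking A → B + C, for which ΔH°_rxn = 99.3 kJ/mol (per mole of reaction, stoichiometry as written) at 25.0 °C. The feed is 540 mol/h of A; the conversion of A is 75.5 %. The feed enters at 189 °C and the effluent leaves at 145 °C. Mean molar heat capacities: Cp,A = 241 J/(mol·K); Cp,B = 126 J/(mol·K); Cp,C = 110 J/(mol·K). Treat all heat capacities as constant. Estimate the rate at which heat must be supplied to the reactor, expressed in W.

Q_in = 9590 W

Extent of reaction ξ = 0.755 × 540 = 407.7 mol/h
Reaction term: ξ·ΔH°_rxn = 407.7 × 99.3 = 40485 kJ/h
Sensible, feed 189→25 °C: -21343 kJ/h
Outlet flows (mol/h): A 132.3, B 407.7, C 407.7
Sensible, products 25→145 °C: 15372 kJ/h
Q = ΔH = 34514 kJ/h = 9.5872 kW
Heat supplied = 9587.2 W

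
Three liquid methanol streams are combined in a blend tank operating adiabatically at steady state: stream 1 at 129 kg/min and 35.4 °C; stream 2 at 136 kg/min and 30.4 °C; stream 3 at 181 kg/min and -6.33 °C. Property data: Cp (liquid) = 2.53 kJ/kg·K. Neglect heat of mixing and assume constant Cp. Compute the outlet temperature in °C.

Adiabatic, steady state ⇒ Σ ṁᵢCp,ᵢ(T_out − Tᵢ) = 0
T_out = Σ ṁᵢCp,ᵢTᵢ / Σ ṁᵢCp,ᵢ
      = 19115 / 1128.4 = 16.94 °C

T_out = 16.9 °C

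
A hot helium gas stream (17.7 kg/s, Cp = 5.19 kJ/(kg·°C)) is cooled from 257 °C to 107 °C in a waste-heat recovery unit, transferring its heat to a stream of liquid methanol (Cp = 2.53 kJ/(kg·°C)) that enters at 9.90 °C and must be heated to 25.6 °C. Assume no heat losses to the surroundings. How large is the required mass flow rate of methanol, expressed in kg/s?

Heat released by hot stream: Q = 17.7 × 5.19 × (257 − 107) = 13779 kJ/s
Energy balance on cold side (adiabatic exchanger): Q = ṁ_c·Cp_c·(T_c,out − T_c,in)
ṁ_c = 13779 / [2.53 × (25.6 − 9.90)] = 346.91 kg/s

ṁ_c = 347 kg/s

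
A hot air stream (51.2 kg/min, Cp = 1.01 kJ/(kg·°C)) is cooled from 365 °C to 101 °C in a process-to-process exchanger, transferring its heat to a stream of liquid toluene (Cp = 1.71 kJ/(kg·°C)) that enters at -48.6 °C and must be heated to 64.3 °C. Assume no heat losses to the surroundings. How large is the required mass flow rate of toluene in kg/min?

ṁ_c = 70.7 kg/min

Heat released by hot stream: Q = 51.2 × 1.01 × (365 − 101) = 13652 kJ/min
Energy balance on cold side (adiabatic exchanger): Q = ṁ_c·Cp_c·(T_c,out − T_c,in)
ṁ_c = 13652 / [1.71 × (64.3 − -48.6)] = 70.714 kg/min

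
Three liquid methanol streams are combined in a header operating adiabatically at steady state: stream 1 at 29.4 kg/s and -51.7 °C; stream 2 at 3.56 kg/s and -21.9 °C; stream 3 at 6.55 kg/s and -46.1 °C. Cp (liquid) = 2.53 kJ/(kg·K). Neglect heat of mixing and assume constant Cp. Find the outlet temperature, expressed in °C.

No heat crosses the boundary, so H_out = H_in.
Σ ṁᵢCp,ᵢTᵢ = 29.4×2.53×-51.7 + 3.56×2.53×-21.9 + 6.55×2.53×-46.1 = -4806.7
Σ ṁᵢCp,ᵢ = 29.4×2.53 + 3.56×2.53 + 6.55×2.53 = 99.96
T_out = -4806.7 / 99.96 = -48.087 °C

T_out = -48.1 °C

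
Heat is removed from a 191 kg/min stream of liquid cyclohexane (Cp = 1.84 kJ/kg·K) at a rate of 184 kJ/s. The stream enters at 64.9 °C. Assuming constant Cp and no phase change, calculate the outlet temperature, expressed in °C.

T_out = 33.5 °C

Q = 184 kJ/s = 11040 kJ/min
ΔT = Q/(ṁ·Cp) = 11040/(191×1.84) = 31.414 K
T_out = 64.9 − 31.414 = 33.486 °C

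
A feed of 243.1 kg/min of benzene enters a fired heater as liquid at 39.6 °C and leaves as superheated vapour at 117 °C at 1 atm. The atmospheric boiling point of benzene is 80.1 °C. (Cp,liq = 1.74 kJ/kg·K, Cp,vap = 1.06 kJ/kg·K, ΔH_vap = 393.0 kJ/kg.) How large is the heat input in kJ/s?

Q = 2040 kJ/s

liquid 39.6→80.1 °C: 70.47 kJ/kg
vaporisation at 80.1 °C: 393 kJ/kg
vapour 80.1→117 °C: 39.114 kJ/kg
Δh = 70.47 + 393 + 39.114 = 502.58 kJ/kg
Q = ṁ·Δh = 243.1 kg/min × 502.58 kJ/kg = 122180 kJ/min
|Q| = 2036.3 kW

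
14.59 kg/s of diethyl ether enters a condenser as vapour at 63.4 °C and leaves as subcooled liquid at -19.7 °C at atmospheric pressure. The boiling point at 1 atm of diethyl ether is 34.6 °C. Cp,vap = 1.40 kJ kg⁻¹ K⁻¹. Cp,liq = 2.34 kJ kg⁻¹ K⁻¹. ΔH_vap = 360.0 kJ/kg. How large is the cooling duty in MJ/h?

vapour 63.4→34.6 °C: -40.32 kJ/kg
condensation at 34.6 °C: -360 kJ/kg
liquid 34.6→-19.7 °C: -127.06 kJ/kg
Δh = -40.32 + -360 + -127.06 = -527.38 kJ/kg
Q = ṁ·Δh = 14.59 kg/s × -527.38 kJ/kg = -7694.5 kJ/s
|Q| = 7694.5 kW = 27700 MJ/h

Q_c = 27700 MJ/h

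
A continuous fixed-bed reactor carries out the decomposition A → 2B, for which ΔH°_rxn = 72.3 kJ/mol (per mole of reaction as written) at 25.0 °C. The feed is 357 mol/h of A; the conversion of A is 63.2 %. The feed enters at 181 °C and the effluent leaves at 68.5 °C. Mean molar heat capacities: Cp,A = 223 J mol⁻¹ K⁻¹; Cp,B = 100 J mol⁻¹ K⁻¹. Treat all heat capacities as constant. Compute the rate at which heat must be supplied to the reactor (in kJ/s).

Q_in = 1.98 kJ/s

Extent of reaction ξ = 0.632 × 357 = 225.62 mol/h
Reaction term: ξ·ΔH°_rxn = 225.62 × 72.3 = 16313 kJ/h
Sensible, feed 181→25 °C: -12419 kJ/h
Outlet flows (mol/h): A 131.38, B 451.25
Sensible, products 25→68.5 °C: 3237.3 kJ/h
Q = ΔH = 7130.6 kJ/h = 1.9807 kW
Heat supplied = 1.9807 kJ/s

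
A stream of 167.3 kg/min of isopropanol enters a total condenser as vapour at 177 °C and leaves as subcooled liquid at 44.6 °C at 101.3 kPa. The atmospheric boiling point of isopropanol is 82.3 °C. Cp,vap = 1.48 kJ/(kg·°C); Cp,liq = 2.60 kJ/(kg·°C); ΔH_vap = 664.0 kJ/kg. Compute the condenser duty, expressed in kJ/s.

Q_c = 2520 kJ/s

vapour 177→82.3 °C: -140.16 kJ/kg
condensation at 82.3 °C: -664 kJ/kg
liquid 82.3→44.6 °C: -98.02 kJ/kg
Δh = -140.16 + -664 + -98.02 = -902.18 kJ/kg
Q = ṁ·Δh = 167.3 kg/min × -902.18 kJ/kg = -150930 kJ/min
|Q| = 2515.6 kW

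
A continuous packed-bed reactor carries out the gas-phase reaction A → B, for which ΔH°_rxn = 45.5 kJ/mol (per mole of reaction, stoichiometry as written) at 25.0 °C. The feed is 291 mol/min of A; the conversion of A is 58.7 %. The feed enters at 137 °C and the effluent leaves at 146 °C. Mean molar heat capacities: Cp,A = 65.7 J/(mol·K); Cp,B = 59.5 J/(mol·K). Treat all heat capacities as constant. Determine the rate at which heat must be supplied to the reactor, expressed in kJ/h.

Q_in = 469000 kJ/h

Extent of reaction ξ = 0.587 × 291 = 170.82 mol/min
Reaction term: ξ·ΔH°_rxn = 170.82 × 45.5 = 7772.2 kJ/min
Sensible, feed 137→25 °C: -2141.3 kJ/min
Outlet flows (mol/min): A 120.18, B 170.82
Sensible, products 25→146 °C: 2185.2 kJ/min
Q = ΔH = 7816.1 kJ/min = 130.27 kW
Heat supplied = 468970 kJ/h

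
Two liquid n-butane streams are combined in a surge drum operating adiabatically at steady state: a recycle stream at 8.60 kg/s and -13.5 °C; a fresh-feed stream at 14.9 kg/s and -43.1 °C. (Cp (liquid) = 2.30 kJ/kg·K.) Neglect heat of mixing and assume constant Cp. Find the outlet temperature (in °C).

Energy balance with Q = 0: Σ ṁᵢCp,ᵢ(T_out − Tᵢ) = 0
T_out = Σ ṁᵢCp,ᵢTᵢ / Σ ṁᵢCp,ᵢ
      = -1744.1 / 54.05 = -32.268 °C

T_out = -32.3 °C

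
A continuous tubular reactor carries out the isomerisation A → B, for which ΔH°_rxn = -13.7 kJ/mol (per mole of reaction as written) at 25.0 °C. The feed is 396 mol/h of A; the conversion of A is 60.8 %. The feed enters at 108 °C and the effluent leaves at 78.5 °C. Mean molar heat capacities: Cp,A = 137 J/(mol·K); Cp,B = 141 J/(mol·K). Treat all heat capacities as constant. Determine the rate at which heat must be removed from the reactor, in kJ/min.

Q_out = 80.8 kJ/min

Extent of reaction ξ = 0.608 × 396 = 240.77 mol/h
Reaction term: ξ·ΔH°_rxn = 240.77 × -13.7 = -3298.5 kJ/h
Sensible, feed 108→25 °C: -4502.9 kJ/h
Outlet flows (mol/h): A 155.23, B 240.77
Sensible, products 25→78.5 °C: 2954 kJ/h
Q = ΔH = -4847.4 kJ/h = -1.3465 kW
Heat removed = 80.791 kJ/min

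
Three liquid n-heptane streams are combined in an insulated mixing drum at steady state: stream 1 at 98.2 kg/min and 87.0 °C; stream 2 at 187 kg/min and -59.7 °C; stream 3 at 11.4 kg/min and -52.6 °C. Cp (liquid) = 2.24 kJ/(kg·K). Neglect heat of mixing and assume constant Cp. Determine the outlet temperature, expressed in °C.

T_out = -10.9 °C

Adiabatic, steady state ⇒ Σ ṁᵢCp,ᵢ(T_out − Tᵢ) = 0
Σ ṁᵢCp,ᵢTᵢ = 98.2×2.24×87.0 + 187×2.24×-59.7 + 11.4×2.24×-52.6 = -7213.1
Σ ṁᵢCp,ᵢ = 98.2×2.24 + 187×2.24 + 11.4×2.24 = 664.38
T_out = -7213.1 / 664.38 = -10.857 °C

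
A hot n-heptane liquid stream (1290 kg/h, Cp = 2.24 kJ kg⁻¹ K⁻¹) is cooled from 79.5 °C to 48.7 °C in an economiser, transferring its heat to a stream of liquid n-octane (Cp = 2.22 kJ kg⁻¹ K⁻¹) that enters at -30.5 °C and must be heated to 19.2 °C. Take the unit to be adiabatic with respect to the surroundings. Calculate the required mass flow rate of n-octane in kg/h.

ṁ_c = 807 kg/h

Heat released by hot stream: Q = 1290 × 2.24 × (79.5 − 48.7) = 89000 kJ/h
Energy balance on cold side (adiabatic exchanger): Q = ṁ_c·Cp_c·(T_c,out − T_c,in)
ṁ_c = 89000 / [2.22 × (19.2 − -30.5)] = 806.64 kg/h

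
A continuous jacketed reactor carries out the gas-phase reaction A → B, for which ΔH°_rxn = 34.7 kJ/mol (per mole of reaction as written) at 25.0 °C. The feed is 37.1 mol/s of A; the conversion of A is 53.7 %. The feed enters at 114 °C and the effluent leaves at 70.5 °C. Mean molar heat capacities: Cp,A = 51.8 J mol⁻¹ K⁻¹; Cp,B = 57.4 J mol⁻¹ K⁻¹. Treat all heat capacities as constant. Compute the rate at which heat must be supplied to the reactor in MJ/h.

Q_in = 2210 MJ/h

Extent of reaction ξ = 0.537 × 37.1 = 19.923 mol/s
Reaction term: ξ·ΔH°_rxn = 19.923 × 34.7 = 691.32 kJ/s
Sensible, feed 114→25 °C: -171.04 kJ/s
Outlet flows (mol/s): A 17.177, B 19.923
Sensible, products 25→70.5 °C: 92.517 kJ/s
Q = ΔH = 612.8 kJ/s = 612.8 kW
Heat supplied = 2206.1 MJ/h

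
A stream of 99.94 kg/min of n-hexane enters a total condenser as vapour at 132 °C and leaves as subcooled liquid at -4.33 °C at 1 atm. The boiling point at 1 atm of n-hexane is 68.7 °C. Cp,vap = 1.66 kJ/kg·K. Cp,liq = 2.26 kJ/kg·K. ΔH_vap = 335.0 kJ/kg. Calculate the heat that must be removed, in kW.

vapour 132→68.7 °C: -105.08 kJ/kg
condensation at 68.7 °C: -335 kJ/kg
liquid 68.7→-4.33 °C: -165.05 kJ/kg
Δh = -105.08 + -335 + -165.05 = -605.13 kJ/kg
Q = ṁ·Δh = 99.94 kg/min × -605.13 kJ/kg = -60476 kJ/min
|Q| = 1007.9 kW

Q_c = 1010 kW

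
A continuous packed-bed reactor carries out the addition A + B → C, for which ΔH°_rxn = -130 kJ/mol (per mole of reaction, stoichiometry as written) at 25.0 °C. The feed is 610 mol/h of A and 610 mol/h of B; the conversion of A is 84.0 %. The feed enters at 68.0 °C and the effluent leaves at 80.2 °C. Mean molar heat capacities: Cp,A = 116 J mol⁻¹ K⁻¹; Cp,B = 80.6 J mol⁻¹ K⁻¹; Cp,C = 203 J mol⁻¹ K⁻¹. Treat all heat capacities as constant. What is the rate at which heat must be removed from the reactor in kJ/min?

Q_out = 1080 kJ/min

Extent of reaction ξ = 0.840 × 610 = 512.4 mol/h
Reaction term: ξ·ΔH°_rxn = 512.4 × -130 = -66612 kJ/h
Sensible, feed 68.0→25 °C: -5156.8 kJ/h
Outlet flows (mol/h): A 97.6, B 97.6, C 512.4
Sensible, products 25→80.2 °C: 6800.9 kJ/h
Q = ΔH = -64968 kJ/h = -18.047 kW
Heat removed = 1082.8 kJ/min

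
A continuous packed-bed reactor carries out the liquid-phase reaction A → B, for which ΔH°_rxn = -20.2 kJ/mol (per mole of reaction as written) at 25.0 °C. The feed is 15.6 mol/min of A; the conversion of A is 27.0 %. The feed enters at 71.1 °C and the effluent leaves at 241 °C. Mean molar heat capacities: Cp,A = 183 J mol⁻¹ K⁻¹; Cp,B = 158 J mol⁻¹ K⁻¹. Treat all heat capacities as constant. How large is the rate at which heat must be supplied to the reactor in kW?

Q_in = 6.29 kW

Extent of reaction ξ = 0.270 × 15.6 = 4.212 mol/min
Reaction term: ξ·ΔH°_rxn = 4.212 × -20.2 = -85.082 kJ/min
Sensible, feed 71.1→25 °C: -131.61 kJ/min
Outlet flows (mol/min): A 11.388, B 4.212
Sensible, products 25→241 °C: 593.89 kJ/min
Q = ΔH = 377.2 kJ/min = 6.2867 kW
Heat supplied = 6.2867 kW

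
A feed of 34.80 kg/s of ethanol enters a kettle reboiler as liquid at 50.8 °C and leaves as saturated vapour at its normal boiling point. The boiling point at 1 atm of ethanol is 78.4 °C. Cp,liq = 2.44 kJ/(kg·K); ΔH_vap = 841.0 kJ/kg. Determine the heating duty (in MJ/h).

liquid 50.8→78.4 °C: 67.344 kJ/kg
vaporisation at 78.4 °C: 841 kJ/kg
Δh = 67.344 + 841 = 908.34 kJ/kg
Q = ṁ·Δh = 34.80 kg/s × 908.34 kJ/kg = 31610 kJ/s
|Q| = 31610 kW = 113800 MJ/h

Q = 114000 MJ/h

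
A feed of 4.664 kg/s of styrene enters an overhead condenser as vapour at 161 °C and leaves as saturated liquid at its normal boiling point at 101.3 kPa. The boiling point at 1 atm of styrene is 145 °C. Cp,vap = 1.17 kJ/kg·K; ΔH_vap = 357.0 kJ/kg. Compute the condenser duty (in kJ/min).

vapour 161→145 °C: -18.72 kJ/kg
condensation at 145 °C: -357 kJ/kg
Δh = -18.72 + -357 = -375.72 kJ/kg
Q = ṁ·Δh = 4.664 kg/s × -375.72 kJ/kg = -1752.4 kJ/s
|Q| = 1752.4 kW = 105140 kJ/min

Q_c = 105000 kJ/min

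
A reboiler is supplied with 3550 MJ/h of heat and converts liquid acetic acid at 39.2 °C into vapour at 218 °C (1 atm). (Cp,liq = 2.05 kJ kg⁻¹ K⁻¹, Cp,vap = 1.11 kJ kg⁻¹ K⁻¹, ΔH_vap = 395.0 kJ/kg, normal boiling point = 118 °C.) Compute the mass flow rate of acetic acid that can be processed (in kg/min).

Δh = 2.05×(118−39.2) + 395.0 + 1.11×(218−118) = 667.54 kJ/kg
Q = 3550 MJ/h = 986.11 kJ/s = 59167 kJ/min
ṁ = Q/Δh = 59167 / 667.54 = 88.634 kg/min

ṁ = 88.6 kg/min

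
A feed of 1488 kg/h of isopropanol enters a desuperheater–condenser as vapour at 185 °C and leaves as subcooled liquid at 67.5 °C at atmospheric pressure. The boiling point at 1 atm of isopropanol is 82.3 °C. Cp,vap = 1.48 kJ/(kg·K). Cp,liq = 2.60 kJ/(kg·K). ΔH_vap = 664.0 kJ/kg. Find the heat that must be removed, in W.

Q_c = 353000 W

vapour 185→82.3 °C: -152 kJ/kg
condensation at 82.3 °C: -664 kJ/kg
liquid 82.3→67.5 °C: -38.48 kJ/kg
Δh = -152 + -664 + -38.48 = -854.48 kJ/kg
Q = ṁ·Δh = 1488 kg/h × -854.48 kJ/kg = -1.2715e+06 kJ/h
|Q| = 353.18 kW = 353180 W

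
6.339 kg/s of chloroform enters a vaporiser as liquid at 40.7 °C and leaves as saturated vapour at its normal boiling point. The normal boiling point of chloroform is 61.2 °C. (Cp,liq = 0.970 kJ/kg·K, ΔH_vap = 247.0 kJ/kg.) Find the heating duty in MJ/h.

Q = 6090 MJ/h

liquid 40.7→61.2 °C: 19.885 kJ/kg
vaporisation at 61.2 °C: 247 kJ/kg
Δh = 19.885 + 247 = 266.88 kJ/kg
Q = ṁ·Δh = 6.339 kg/s × 266.88 kJ/kg = 1691.8 kJ/s
|Q| = 1691.8 kW = 6090.4 MJ/h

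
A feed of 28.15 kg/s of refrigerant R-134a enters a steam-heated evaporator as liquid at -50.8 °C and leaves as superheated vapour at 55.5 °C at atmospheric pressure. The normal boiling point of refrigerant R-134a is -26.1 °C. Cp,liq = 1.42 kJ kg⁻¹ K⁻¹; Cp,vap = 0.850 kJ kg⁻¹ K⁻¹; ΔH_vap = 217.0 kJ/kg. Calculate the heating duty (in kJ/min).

liquid -50.8→-26.1 °C: 35.074 kJ/kg
vaporisation at -26.1 °C: 217 kJ/kg
vapour -26.1→55.5 °C: 69.36 kJ/kg
Δh = 35.074 + 217 + 69.36 = 321.43 kJ/kg
Q = ṁ·Δh = 28.15 kg/s × 321.43 kJ/kg = 9048.4 kJ/s
|Q| = 9048.4 kW = 542900 kJ/min

Q = 543000 kJ/min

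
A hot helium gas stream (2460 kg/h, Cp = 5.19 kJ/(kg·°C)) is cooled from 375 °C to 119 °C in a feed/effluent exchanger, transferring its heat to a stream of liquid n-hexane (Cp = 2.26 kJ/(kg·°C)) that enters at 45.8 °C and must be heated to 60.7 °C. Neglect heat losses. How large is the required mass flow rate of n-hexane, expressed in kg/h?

Heat released by hot stream: Q = 2460 × 5.19 × (375 − 119) = 3.2685e+06 kJ/h
Energy balance on cold side (adiabatic exchanger): Q = ṁ_c·Cp_c·(T_c,out − T_c,in)
ṁ_c = 3.2685e+06 / [2.26 × (60.7 − 45.8)] = 97062 kg/h

ṁ_c = 97100 kg/h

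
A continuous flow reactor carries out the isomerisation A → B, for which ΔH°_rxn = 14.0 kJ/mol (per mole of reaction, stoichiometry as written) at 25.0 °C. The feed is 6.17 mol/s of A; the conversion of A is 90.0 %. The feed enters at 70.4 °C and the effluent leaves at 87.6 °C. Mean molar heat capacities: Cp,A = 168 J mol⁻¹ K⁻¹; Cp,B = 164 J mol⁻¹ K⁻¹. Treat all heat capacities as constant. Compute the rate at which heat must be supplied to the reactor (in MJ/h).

Extent of reaction ξ = 0.900 × 6.17 = 5.553 mol/s
Reaction term: ξ·ΔH°_rxn = 5.553 × 14.0 = 77.742 kJ/s
Sensible, feed 70.4→25 °C: -47.06 kJ/s
Outlet flows (mol/s): A 0.617, B 5.553
Sensible, products 25→87.6 °C: 63.498 kJ/s
Q = ΔH = 94.18 kJ/s = 94.18 kW
Heat supplied = 339.05 MJ/h

Q_in = 339 MJ/h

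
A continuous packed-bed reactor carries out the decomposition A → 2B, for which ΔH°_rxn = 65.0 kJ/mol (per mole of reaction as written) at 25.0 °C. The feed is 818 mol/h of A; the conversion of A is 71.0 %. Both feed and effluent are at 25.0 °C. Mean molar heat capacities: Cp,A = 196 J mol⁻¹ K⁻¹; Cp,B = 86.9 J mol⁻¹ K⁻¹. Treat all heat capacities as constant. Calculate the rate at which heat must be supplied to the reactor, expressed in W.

Extent of reaction ξ = 0.710 × 818 = 580.78 mol/h
Reaction term: ξ·ΔH°_rxn = 580.78 × 65.0 = 37751 kJ/h
Q = ΔH = 37751 kJ/h = 10.486 kW
Heat supplied = 10486 W

Q_in = 10500 W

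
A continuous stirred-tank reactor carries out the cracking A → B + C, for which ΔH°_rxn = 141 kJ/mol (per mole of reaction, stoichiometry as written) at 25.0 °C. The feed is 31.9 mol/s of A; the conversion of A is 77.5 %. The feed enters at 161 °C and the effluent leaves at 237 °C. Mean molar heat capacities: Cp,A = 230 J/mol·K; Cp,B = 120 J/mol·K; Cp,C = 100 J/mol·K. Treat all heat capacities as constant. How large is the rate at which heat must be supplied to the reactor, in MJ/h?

Extent of reaction ξ = 0.775 × 31.9 = 24.723 mol/s
Reaction term: ξ·ΔH°_rxn = 24.723 × 141 = 3485.9 kJ/s
Sensible, feed 161→25 °C: -997.83 kJ/s
Outlet flows (mol/s): A 7.1775, B 24.723, C 24.723
Sensible, products 25→237 °C: 1503 kJ/s
Q = ΔH = 3991.1 kJ/s = 3991.1 kW
Heat supplied = 14368 MJ/h

Q_in = 14400 MJ/h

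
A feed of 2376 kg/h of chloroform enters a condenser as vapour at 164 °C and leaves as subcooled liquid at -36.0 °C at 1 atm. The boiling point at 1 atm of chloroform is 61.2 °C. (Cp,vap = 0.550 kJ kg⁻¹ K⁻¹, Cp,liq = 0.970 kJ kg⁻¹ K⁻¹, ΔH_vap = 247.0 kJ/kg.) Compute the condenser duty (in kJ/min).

Q_c = 15800 kJ/min

vapour 164→61.2 °C: -56.54 kJ/kg
condensation at 61.2 °C: -247 kJ/kg
liquid 61.2→-36.0 °C: -94.284 kJ/kg
Δh = -56.54 + -247 + -94.284 = -397.82 kJ/kg
Q = ṁ·Δh = 2376 kg/h × -397.82 kJ/kg = -945230 kJ/h
|Q| = 262.56 kW = 15754 kJ/min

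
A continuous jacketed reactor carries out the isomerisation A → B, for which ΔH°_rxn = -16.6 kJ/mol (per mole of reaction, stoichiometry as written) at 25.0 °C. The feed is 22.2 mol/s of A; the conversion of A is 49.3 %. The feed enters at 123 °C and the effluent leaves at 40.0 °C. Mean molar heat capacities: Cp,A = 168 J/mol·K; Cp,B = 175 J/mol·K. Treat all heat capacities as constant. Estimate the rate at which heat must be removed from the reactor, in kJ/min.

Q_out = 29400 kJ/min

Extent of reaction ξ = 0.493 × 22.2 = 10.945 mol/s
Reaction term: ξ·ΔH°_rxn = 10.945 × -16.6 = -181.68 kJ/s
Sensible, feed 123→25 °C: -365.5 kJ/s
Outlet flows (mol/s): A 11.255, B 10.945
Sensible, products 25→40.0 °C: 57.093 kJ/s
Q = ΔH = -490.09 kJ/s = -490.09 kW
Heat removed = 29405 kJ/min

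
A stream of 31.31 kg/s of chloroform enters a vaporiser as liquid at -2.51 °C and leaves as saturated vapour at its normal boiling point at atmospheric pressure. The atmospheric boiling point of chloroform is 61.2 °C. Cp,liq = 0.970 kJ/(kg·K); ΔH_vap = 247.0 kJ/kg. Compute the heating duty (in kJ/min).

liquid -2.51→61.2 °C: 61.799 kJ/kg
vaporisation at 61.2 °C: 247 kJ/kg
Δh = 61.799 + 247 = 308.8 kJ/kg
Q = ṁ·Δh = 31.31 kg/s × 308.8 kJ/kg = 9668.5 kJ/s
|Q| = 9668.5 kW = 580110 kJ/min

Q = 580000 kJ/min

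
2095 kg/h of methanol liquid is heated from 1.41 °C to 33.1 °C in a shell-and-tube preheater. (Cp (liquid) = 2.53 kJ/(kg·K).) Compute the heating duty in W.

Q = 46700 W

Q = ṁ·Cp·ΔT = 2095 × 2.53 × (33.1 − 1.41) = 167970 kJ/h
Converting: 167970 / 3600 s = 46.658 kW
Heating duty = 46658 W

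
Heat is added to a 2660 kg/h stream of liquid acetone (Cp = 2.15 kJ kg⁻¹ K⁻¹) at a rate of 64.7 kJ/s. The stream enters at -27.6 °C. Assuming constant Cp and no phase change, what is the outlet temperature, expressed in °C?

Q = 64.7 kJ/s = 232920 kJ/h
ΔT = Q/(ṁ·Cp) = 232920/(2660×2.15) = 40.727 K
T_out = -27.6 + 40.727 = 13.127 °C

T_out = 13.1 °C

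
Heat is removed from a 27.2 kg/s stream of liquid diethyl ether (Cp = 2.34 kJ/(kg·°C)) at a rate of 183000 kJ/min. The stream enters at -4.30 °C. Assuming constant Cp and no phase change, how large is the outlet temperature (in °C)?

Q = 183000 kJ/min = 3050 kJ/s
ΔT = Q/(ṁ·Cp) = 3050/(27.2×2.34) = 47.92 K
T_out = -4.30 − 47.92 = -52.22 °C

T_out = -52.2 °C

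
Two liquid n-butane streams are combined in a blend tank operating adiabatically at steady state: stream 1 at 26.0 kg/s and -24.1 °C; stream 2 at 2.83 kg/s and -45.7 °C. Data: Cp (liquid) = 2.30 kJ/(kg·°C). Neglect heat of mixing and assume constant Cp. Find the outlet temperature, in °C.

Energy balance with Q = 0: Σ ṁᵢCp,ᵢ(T_out − Tᵢ) = 0
T_out = Σ ṁᵢCp,ᵢTᵢ / Σ ṁᵢCp,ᵢ
      = -1738.6 / 66.309 = -26.22 °C

T_out = -26.2 °C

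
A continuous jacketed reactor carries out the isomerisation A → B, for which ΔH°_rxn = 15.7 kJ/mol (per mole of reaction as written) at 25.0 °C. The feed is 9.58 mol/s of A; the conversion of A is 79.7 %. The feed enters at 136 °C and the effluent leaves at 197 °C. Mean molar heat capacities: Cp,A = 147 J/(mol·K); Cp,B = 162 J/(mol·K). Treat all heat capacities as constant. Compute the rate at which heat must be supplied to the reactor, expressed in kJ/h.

Q_in = 812000 kJ/h

Extent of reaction ξ = 0.797 × 9.58 = 7.6353 mol/s
Reaction term: ξ·ΔH°_rxn = 7.6353 × 15.7 = 119.87 kJ/s
Sensible, feed 136→25 °C: -156.32 kJ/s
Outlet flows (mol/s): A 1.9447, B 7.6353
Sensible, products 25→197 °C: 261.92 kJ/s
Q = ΔH = 225.48 kJ/s = 225.48 kW
Heat supplied = 811720 kJ/h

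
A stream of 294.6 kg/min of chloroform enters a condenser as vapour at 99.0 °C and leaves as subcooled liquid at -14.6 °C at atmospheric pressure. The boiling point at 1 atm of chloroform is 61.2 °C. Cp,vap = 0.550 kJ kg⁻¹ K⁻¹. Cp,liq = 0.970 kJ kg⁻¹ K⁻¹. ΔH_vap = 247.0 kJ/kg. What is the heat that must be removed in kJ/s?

Q_c = 1680 kJ/s

vapour 99.0→61.2 °C: -20.79 kJ/kg
condensation at 61.2 °C: -247 kJ/kg
liquid 61.2→-14.6 °C: -73.526 kJ/kg
Δh = -20.79 + -247 + -73.526 = -341.32 kJ/kg
Q = ṁ·Δh = 294.6 kg/min × -341.32 kJ/kg = -100550 kJ/min
|Q| = 1675.9 kW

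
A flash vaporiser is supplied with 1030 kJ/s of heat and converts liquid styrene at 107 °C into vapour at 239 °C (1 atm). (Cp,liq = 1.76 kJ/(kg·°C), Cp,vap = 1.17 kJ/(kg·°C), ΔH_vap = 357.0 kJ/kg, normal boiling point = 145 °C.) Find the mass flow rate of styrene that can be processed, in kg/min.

Δh = 1.76×(145−107) + 357.0 + 1.17×(239−145) = 533.86 kJ/kg
Q = 1030 kJ/s = 1030 kJ/s = 61800 kJ/min
ṁ = Q/Δh = 61800 / 533.86 = 115.76 kg/min

ṁ = 116 kg/min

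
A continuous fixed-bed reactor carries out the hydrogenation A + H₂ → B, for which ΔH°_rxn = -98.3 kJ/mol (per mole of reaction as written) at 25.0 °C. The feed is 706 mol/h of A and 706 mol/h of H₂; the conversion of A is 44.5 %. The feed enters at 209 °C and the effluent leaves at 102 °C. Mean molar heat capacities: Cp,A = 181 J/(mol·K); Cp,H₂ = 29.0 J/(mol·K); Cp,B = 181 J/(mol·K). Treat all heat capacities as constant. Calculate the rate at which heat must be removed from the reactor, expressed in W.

Q_out = 13200 W

Extent of reaction ξ = 0.445 × 706 = 314.17 mol/h
Reaction term: ξ·ΔH°_rxn = 314.17 × -98.3 = -30883 kJ/h
Sensible, feed 209→25 °C: -27280 kJ/h
Outlet flows (mol/h): A 391.83, H₂ 391.83, B 314.17
Sensible, products 25→102 °C: 10714 kJ/h
Q = ΔH = -47448 kJ/h = -13.18 kW
Heat removed = 13180 W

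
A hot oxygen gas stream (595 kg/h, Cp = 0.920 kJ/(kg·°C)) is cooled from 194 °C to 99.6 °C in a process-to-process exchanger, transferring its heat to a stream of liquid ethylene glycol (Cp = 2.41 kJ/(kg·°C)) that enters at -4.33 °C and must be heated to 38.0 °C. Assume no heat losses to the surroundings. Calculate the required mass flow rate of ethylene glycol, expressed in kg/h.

ṁ_c = 507 kg/h

Heat released by hot stream: Q = 595 × 0.920 × (194 − 99.6) = 51675 kJ/h
Energy balance on cold side (adiabatic exchanger): Q = ṁ_c·Cp_c·(T_c,out − T_c,in)
ṁ_c = 51675 / [2.41 × (38.0 − -4.33)] = 506.54 kg/h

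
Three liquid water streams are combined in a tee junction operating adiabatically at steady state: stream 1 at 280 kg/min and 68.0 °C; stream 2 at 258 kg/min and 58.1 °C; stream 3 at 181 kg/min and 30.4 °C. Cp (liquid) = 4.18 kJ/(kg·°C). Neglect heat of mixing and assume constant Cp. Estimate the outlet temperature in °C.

Adiabatic, steady state ⇒ Σ ṁᵢCp,ᵢ(T_out − Tᵢ) = 0
T_out = Σ ṁᵢCp,ᵢTᵢ / Σ ṁᵢCp,ᵢ
      = 165240 / 3005.4 = 54.982 °C

T_out = 55.0 °C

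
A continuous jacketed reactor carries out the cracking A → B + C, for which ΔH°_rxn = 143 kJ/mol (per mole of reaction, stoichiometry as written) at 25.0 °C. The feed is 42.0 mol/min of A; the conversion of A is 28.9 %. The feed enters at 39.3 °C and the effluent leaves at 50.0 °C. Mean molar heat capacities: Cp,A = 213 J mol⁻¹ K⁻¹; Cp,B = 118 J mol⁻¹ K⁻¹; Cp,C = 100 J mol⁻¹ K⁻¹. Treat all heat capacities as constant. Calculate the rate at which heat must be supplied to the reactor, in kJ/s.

Extent of reaction ξ = 0.289 × 42.0 = 12.138 mol/min
Reaction term: ξ·ΔH°_rxn = 12.138 × 143 = 1735.7 kJ/min
Sensible, feed 39.3→25 °C: -127.93 kJ/min
Outlet flows (mol/min): A 29.862, B 12.138, C 12.138
Sensible, products 25→50.0 °C: 225.17 kJ/min
Q = ΔH = 1833 kJ/min = 30.55 kW
Heat supplied = 30.55 kJ/s

Q_in = 30.5 kJ/s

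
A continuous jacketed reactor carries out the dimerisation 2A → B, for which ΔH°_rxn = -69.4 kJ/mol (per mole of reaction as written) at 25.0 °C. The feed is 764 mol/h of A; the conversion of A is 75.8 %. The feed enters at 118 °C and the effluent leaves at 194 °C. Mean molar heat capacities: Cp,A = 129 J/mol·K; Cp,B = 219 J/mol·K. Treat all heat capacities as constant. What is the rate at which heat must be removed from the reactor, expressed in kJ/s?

Q_out = 4.03 kJ/s

Extent of reaction ξ = 0.758 × 764 / 2 = 289.56 mol/h
Reaction term: ξ·ΔH°_rxn = 289.56 × -69.4 = -20095 kJ/h
Sensible, feed 118→25 °C: -9165.7 kJ/h
Outlet flows (mol/h): A 184.89, B 289.56
Sensible, products 25→194 °C: 14748 kJ/h
Q = ΔH = -14513 kJ/h = -4.0315 kW
Heat removed = 4.0315 kJ/s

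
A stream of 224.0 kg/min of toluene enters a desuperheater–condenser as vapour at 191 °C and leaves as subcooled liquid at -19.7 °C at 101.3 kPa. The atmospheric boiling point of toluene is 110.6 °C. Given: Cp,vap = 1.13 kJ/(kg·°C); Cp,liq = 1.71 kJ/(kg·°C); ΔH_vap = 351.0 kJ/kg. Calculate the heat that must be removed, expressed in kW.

vapour 191→110.6 °C: -90.852 kJ/kg
condensation at 110.6 °C: -351 kJ/kg
liquid 110.6→-19.7 °C: -222.81 kJ/kg
Δh = -90.852 + -351 + -222.81 = -664.66 kJ/kg
Q = ṁ·Δh = 224.0 kg/min × -664.66 kJ/kg = -148880 kJ/min
|Q| = 2481.4 kW

Q_c = 2480 kW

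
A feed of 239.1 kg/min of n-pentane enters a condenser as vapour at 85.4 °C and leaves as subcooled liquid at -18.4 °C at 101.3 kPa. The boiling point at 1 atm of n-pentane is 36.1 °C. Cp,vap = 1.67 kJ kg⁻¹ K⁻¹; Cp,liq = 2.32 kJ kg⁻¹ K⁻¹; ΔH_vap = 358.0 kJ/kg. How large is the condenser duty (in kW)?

Q_c = 2260 kW

vapour 85.4→36.1 °C: -82.331 kJ/kg
condensation at 36.1 °C: -358 kJ/kg
liquid 36.1→-18.4 °C: -126.44 kJ/kg
Δh = -82.331 + -358 + -126.44 = -566.77 kJ/kg
Q = ṁ·Δh = 239.1 kg/min × -566.77 kJ/kg = -135510 kJ/min
|Q| = 2258.6 kW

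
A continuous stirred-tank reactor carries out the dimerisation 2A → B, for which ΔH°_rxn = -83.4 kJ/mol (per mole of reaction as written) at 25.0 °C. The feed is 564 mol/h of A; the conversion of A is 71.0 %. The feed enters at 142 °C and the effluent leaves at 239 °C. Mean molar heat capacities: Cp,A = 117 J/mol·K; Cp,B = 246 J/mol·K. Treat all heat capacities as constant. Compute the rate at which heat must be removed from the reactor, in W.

Q_out = 2720 W

Extent of reaction ξ = 0.710 × 564 / 2 = 200.22 mol/h
Reaction term: ξ·ΔH°_rxn = 200.22 × -83.4 = -16698 kJ/h
Sensible, feed 142→25 °C: -7720.6 kJ/h
Outlet flows (mol/h): A 163.56, B 200.22
Sensible, products 25→239 °C: 14636 kJ/h
Q = ΔH = -9783.3 kJ/h = -2.7176 kW
Heat removed = 2717.6 W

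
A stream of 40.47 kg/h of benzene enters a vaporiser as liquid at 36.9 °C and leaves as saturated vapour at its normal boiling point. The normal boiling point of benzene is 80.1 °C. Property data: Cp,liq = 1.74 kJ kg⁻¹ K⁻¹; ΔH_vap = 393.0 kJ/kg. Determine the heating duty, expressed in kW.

liquid 36.9→80.1 °C: 75.168 kJ/kg
vaporisation at 80.1 °C: 393 kJ/kg
Δh = 75.168 + 393 = 468.17 kJ/kg
Q = ṁ·Δh = 40.47 kg/h × 468.17 kJ/kg = 18947 kJ/h
|Q| = 5.263 kW

Q = 5.26 kW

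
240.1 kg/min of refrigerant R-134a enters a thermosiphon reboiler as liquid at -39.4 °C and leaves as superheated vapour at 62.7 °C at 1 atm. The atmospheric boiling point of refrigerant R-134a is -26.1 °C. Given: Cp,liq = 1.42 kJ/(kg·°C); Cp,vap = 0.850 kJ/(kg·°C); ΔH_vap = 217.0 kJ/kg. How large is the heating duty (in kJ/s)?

liquid -39.4→-26.1 °C: 18.886 kJ/kg
vaporisation at -26.1 °C: 217 kJ/kg
vapour -26.1→62.7 °C: 75.48 kJ/kg
Δh = 18.886 + 217 + 75.48 = 311.37 kJ/kg
Q = ṁ·Δh = 240.1 kg/min × 311.37 kJ/kg = 74759 kJ/min
|Q| = 1246 kW

Q = 1250 kJ/s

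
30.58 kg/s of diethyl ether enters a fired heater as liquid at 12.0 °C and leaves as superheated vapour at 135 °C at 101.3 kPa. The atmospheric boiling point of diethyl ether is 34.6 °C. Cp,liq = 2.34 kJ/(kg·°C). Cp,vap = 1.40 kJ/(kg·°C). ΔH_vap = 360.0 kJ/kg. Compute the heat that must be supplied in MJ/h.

Q = 60900 MJ/h

liquid 12.0→34.6 °C: 52.884 kJ/kg
vaporisation at 34.6 °C: 360 kJ/kg
vapour 34.6→135 °C: 140.56 kJ/kg
Δh = 52.884 + 360 + 140.56 = 553.44 kJ/kg
Q = ṁ·Δh = 30.58 kg/s × 553.44 kJ/kg = 16924 kJ/s
|Q| = 16924 kW = 60928 MJ/h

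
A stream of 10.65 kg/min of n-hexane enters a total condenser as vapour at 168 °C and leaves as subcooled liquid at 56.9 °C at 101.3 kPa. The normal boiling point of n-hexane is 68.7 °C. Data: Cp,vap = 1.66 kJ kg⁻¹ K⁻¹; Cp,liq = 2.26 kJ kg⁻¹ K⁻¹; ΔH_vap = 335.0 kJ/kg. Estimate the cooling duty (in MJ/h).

Q_c = 336 MJ/h

vapour 168→68.7 °C: -164.84 kJ/kg
condensation at 68.7 °C: -335 kJ/kg
liquid 68.7→56.9 °C: -26.668 kJ/kg
Δh = -164.84 + -335 + -26.668 = -526.51 kJ/kg
Q = ṁ·Δh = 10.65 kg/min × -526.51 kJ/kg = -5607.3 kJ/min
|Q| = 93.455 kW = 336.44 MJ/h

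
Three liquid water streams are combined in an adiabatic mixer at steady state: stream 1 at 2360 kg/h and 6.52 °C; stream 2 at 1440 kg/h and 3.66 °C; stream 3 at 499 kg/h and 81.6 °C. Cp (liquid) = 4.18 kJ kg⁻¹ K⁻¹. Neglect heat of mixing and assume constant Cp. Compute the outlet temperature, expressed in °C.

T_out = 14.3 °C

Energy balance with Q = 0: Σ ṁᵢCp,ᵢ(T_out − Tᵢ) = 0
Σ ṁᵢCp,ᵢTᵢ = 2360×4.18×6.52 + 1440×4.18×3.66 + 499×4.18×81.6 = 256550
Σ ṁᵢCp,ᵢ = 2360×4.18 + 1440×4.18 + 499×4.18 = 17970
T_out = 256550 / 17970 = 14.277 °C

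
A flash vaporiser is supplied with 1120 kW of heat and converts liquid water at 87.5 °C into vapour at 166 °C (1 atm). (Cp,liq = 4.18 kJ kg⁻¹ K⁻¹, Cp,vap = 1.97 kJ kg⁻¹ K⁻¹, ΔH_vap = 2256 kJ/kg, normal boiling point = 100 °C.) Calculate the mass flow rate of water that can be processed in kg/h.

Δh = 4.18×(100−87.5) + 2256 + 1.97×(166−100) = 2438.3 kJ/kg
Q = 1120 kW = 1120 kJ/s = 4.032e+06 kJ/h
ṁ = Q/Δh = 4.032e+06 / 2438.3 = 1653.6 kg/h

ṁ = 1650 kg/h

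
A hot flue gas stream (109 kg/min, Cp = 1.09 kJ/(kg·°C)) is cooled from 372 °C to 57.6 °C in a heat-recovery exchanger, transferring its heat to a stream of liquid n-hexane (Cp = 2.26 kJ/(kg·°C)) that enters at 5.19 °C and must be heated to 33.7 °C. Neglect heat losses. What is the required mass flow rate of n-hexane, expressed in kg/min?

Heat released by hot stream: Q = 109 × 1.09 × (372 − 57.6) = 37354 kJ/min
Energy balance on cold side (adiabatic exchanger): Q = ṁ_c·Cp_c·(T_c,out − T_c,in)
ṁ_c = 37354 / [2.26 × (33.7 − 5.19)] = 579.74 kg/min

ṁ_c = 580 kg/min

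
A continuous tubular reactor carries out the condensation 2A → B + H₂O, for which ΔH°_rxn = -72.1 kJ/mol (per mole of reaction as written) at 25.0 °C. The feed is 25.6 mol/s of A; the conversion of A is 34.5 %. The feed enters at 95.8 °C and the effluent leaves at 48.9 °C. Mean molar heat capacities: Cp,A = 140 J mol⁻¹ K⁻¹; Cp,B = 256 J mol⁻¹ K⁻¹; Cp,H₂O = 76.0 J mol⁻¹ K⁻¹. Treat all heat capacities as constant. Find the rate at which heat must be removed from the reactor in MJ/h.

Extent of reaction ξ = 0.345 × 25.6 / 2 = 4.416 mol/s
Reaction term: ξ·ΔH°_rxn = 4.416 × -72.1 = -318.39 kJ/s
Sensible, feed 95.8→25 °C: -253.75 kJ/s
Outlet flows (mol/s): A 16.768, B 4.416, H₂O 4.416
Sensible, products 25→48.9 °C: 91.146 kJ/s
Q = ΔH = -480.99 kJ/s = -480.99 kW
Heat removed = 1731.6 MJ/h

Q_out = 1730 MJ/h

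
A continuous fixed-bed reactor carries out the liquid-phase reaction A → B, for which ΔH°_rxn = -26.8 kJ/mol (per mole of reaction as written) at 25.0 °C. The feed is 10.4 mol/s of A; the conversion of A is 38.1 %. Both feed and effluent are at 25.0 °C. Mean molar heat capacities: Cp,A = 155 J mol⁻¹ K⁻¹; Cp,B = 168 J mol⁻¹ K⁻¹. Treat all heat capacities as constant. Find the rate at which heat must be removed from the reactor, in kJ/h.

Q_out = 382000 kJ/h

Extent of reaction ξ = 0.381 × 10.4 = 3.9624 mol/s
Reaction term: ξ·ΔH°_rxn = 3.9624 × -26.8 = -106.19 kJ/s
Q = ΔH = -106.19 kJ/s = -106.19 kW
Heat removed = 382290 kJ/h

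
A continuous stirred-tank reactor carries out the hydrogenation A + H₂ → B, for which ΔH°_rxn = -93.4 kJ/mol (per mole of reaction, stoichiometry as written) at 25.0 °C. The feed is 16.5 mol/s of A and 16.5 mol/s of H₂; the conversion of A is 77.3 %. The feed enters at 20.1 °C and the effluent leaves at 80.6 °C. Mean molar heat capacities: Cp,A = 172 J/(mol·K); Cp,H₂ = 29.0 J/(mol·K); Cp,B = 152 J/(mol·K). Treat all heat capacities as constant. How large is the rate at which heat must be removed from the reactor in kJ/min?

Extent of reaction ξ = 0.773 × 16.5 = 12.755 mol/s
Reaction term: ξ·ΔH°_rxn = 12.755 × -93.4 = -1191.3 kJ/s
Sensible, feed 20.1→25 °C: 16.251 kJ/s
Outlet flows (mol/s): A 3.7455, H₂ 3.7455, B 12.755
Sensible, products 25→80.6 °C: 149.65 kJ/s
Q = ΔH = -1025.4 kJ/s = -1025.4 kW
Heat removed = 61522 kJ/min

Q_out = 61500 kJ/min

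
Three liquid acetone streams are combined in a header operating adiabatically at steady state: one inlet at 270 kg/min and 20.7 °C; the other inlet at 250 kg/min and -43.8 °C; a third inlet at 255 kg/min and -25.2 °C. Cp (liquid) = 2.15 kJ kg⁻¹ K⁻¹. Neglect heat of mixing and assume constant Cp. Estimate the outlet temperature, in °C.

T_out = -15.2 °C

No heat crosses the boundary, so H_out = H_in.
Σ ṁᵢCp,ᵢTᵢ = 270×2.15×20.7 + 250×2.15×-43.8 + 255×2.15×-25.2 = -25342
Σ ṁᵢCp,ᵢ = 270×2.15 + 250×2.15 + 255×2.15 = 1666.2
T_out = -25342 / 1666.2 = -15.209 °C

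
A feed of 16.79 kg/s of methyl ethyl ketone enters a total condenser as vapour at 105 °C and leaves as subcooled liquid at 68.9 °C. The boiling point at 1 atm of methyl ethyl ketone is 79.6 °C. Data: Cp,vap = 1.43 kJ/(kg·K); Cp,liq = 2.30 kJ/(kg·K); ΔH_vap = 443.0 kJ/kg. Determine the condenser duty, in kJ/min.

vapour 105→79.6 °C: -36.322 kJ/kg
condensation at 79.6 °C: -443 kJ/kg
liquid 79.6→68.9 °C: -24.61 kJ/kg
Δh = -36.322 + -443 + -24.61 = -503.93 kJ/kg
Q = ṁ·Δh = 16.79 kg/s × -503.93 kJ/kg = -8461 kJ/s
|Q| = 8461 kW = 507660 kJ/min

Q_c = 508000 kJ/min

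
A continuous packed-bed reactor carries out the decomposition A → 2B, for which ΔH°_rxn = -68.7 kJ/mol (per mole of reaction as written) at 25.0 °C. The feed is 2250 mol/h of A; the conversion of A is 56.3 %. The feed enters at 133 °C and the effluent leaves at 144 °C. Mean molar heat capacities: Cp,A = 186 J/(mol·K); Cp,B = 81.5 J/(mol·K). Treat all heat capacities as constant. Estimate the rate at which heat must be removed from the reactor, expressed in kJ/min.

Q_out = 1430 kJ/min

Extent of reaction ξ = 0.563 × 2250 = 1266.7 mol/h
Reaction term: ξ·ΔH°_rxn = 1266.7 × -68.7 = -87026 kJ/h
Sensible, feed 133→25 °C: -45198 kJ/h
Outlet flows (mol/h): A 983.25, B 2533.5
Sensible, products 25→144 °C: 46334 kJ/h
Q = ΔH = -85889 kJ/h = -23.858 kW
Heat removed = 1431.5 kJ/min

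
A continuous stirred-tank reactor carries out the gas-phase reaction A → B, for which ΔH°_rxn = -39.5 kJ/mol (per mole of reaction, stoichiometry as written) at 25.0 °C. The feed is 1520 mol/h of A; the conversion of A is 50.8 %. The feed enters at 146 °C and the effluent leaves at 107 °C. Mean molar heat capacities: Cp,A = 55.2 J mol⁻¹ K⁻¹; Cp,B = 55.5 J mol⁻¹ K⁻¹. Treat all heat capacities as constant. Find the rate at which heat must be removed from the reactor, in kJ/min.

Extent of reaction ξ = 0.508 × 1520 = 772.16 mol/h
Reaction term: ξ·ΔH°_rxn = 772.16 × -39.5 = -30500 kJ/h
Sensible, feed 146→25 °C: -10152 kJ/h
Outlet flows (mol/h): A 747.84, B 772.16
Sensible, products 25→107 °C: 6899.1 kJ/h
Q = ΔH = -33754 kJ/h = -9.376 kW
Heat removed = 562.56 kJ/min

Q_out = 563 kJ/min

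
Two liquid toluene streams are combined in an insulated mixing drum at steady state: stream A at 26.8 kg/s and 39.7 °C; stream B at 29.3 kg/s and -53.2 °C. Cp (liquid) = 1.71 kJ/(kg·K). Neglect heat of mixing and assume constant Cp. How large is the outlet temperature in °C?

T_out = -8.82 °C

Adiabatic, steady state ⇒ Σ ṁᵢCp,ᵢ(T_out − Tᵢ) = 0
Σ ṁᵢCp,ᵢTᵢ = 26.8×1.71×39.7 + 29.3×1.71×-53.2 = -846.11
Σ ṁᵢCp,ᵢ = 26.8×1.71 + 29.3×1.71 = 95.931
T_out = -846.11 / 95.931 = -8.82 °C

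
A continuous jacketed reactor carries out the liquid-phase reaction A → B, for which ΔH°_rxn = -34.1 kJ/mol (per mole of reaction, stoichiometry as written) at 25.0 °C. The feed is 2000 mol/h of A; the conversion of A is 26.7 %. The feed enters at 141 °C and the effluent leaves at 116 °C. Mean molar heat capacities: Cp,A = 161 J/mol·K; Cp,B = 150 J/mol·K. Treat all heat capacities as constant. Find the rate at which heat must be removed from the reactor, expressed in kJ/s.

Extent of reaction ξ = 0.267 × 2000 = 534 mol/h
Reaction term: ξ·ΔH°_rxn = 534 × -34.1 = -18209 kJ/h
Sensible, feed 141→25 °C: -37352 kJ/h
Outlet flows (mol/h): A 1466, B 534
Sensible, products 25→116 °C: 28767 kJ/h
Q = ΔH = -26794 kJ/h = -7.4428 kW
Heat removed = 7.4428 kJ/s

Q_out = 7.44 kJ/s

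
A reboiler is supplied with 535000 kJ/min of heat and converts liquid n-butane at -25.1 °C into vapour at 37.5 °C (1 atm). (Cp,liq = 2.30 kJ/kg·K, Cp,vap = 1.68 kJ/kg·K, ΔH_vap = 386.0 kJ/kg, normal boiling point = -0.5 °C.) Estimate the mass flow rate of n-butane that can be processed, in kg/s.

ṁ = 17.6 kg/s

Δh = 2.30×(-0.5−-25.1) + 386.0 + 1.68×(37.5−-0.5) = 506.42 kJ/kg
Q = 535000 kJ/min = 8916.7 kJ/s = 8916.7 kJ/s
ṁ = Q/Δh = 8916.7 / 506.42 = 17.607 kg/s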